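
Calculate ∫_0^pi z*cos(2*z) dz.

Integrate by parts once (u = z, dv = cos(2*z) dz).
An antiderivative is F(z) = z*sin(2*z)/2 + cos(2*z)/4.
Then F(pi) - F(0) = (1/4) - (1/4) = 0.

0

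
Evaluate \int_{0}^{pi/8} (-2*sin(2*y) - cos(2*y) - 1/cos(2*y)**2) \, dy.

An antiderivative is F(y) = -sin(2*y)/2 + cos(2*y) - tan(2*y)/2.
Then F(pi/8) - F(0) = (-1/2 + sqrt(2)/4) - (1) = -3/2 + sqrt(2)/4.

-3/2 + sqrt(2)/4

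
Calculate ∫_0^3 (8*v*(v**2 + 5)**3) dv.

37791

Let u = v**2 + 5, so du = 2*v dv. When v = 0, u = 5; when v = 3, u = 14.
The integral becomes 4·∫ u**3 du from 5 to 14, with antiderivative u**4.
Back in v: F(v) = (v**2 + 5)**4.
Then F(3) - F(0) = (38416) - (625) = 37791.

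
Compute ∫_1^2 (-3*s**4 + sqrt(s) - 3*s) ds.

By the power rule, an antiderivative is F(s) = -3*s**5/5 + 2*s**(3/2)/3 - 3*s**2/2.
Then F(2) - F(1) = (-126/5 + 4*sqrt(2)/3) - (-43/30) = -713/30 + 4*sqrt(2)/3.

-713/30 + 4*sqrt(2)/3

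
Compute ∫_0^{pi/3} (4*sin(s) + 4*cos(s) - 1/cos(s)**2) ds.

An antiderivative is F(s) = 4*sin(s) - 4*cos(s) - tan(s).
Then F(pi/3) - F(0) = (-2 + sqrt(3)) - (-4) = sqrt(3) + 2.

sqrt(3) + 2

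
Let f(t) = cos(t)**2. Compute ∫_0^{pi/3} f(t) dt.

Use the identity cos^2(t) = (1 + cos(2*t))/2.
An antiderivative is F(t) = t/2 + sin(2*t)/4.
Then F(pi/3) - F(0) = (sqrt(3)/8 + pi/6) - (0) = sqrt(3)/8 + pi/6.

sqrt(3)/8 + pi/6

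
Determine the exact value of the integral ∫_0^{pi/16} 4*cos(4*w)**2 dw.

Use the identity cos^2(4*w) = (1 + cos(8*w))/2.
An antiderivative is F(w) = 2*w + sin(8*w)/4.
Then F(pi/16) - F(0) = (1/4 + pi/8) - (0) = 1/4 + pi/8.

1/4 + pi/8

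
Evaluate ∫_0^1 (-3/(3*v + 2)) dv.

log(2/5)

An antiderivative is F(v) = -log(3*v + 2).
Then F(1) - F(0) = (-log(5)) - (-log(2)) = log(2/5).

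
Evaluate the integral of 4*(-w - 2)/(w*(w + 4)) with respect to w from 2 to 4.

Factor the denominator: w**2 + 4*w = (w + 4)w.
Partial fractions: 4*(-w - 2)/(w*(w + 4)) = -2/(w + 4) - 2/w.
An antiderivative is F(w) = -2*log(w) - 2*log(w + 4).
Then F(4) - F(2) = (-10*log(2)) - (-4*log(2) - 2*log(3)) = log(9/64).

log(9/64)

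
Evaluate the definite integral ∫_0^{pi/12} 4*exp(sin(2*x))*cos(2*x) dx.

Let u = sin(2*x), so du = 2*cos(2*x) dx. When x = 0, u = 0; when x = pi/12, u = 1/2.
The integral becomes 2·∫ exp(u) du from 0 to 1/2, with antiderivative 2*exp(u).
Back in x: F(x) = 2*exp(sin(2*x)).
Then F(pi/12) - F(0) = (2*exp(1/2)) - (2) = -2 + 2*exp(1/2).

-2 + 2*exp(1/2)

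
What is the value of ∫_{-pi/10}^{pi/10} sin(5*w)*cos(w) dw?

Use the identity sin(5*w)cos(w) = [sin(6*w) + sin(4*w)]/2.
An antiderivative is F(w) = -cos(4*w)/8 - cos(6*w)/12.
Then F(pi/10) - F(-pi/10) = (1/96 - sqrt(5)/96) - (1/96 - sqrt(5)/96) = 0.

0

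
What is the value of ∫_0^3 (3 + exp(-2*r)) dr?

19/2 - exp(-6)/2

An antiderivative is F(r) = 3*r - exp(-2*r)/2.
Then F(3) - F(0) = (9 - exp(-6)/2) - (-1/2) = 19/2 - exp(-6)/2.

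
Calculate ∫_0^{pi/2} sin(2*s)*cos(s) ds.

2/3

Use the identity sin(2*s)cos(s) = [sin(3*s) + sin(s)]/2.
An antiderivative is F(s) = -cos(s)/2 - cos(3*s)/6.
Then F(pi/2) - F(0) = (0) - (-2/3) = 2/3.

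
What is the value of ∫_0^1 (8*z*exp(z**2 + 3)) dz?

Let u = z**2 + 3, so du = 2*z dz. When z = 0, u = 3; when z = 1, u = 4.
The integral becomes 4·∫ exp(u) du from 3 to 4, with antiderivative 4*exp(u).
Back in z: F(z) = 4*exp(z**2 + 3).
Then F(1) - F(0) = (4*exp(4)) - (4*exp(3)) = -4*(1 - exp(1))*exp(3).

-4*(1 - exp(1))*exp(3)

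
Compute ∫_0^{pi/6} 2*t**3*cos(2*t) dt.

-sqrt(3)*pi/8 + sqrt(3)*pi**3/432 + pi**2/48 + 3/8

Integrate by parts 3 times (u = t^3, dv = 2*cos(2*t) dt).
An antiderivative is F(t) = t**3*sin(2*t) + 3*t**2*cos(2*t)/2 - 3*t*sin(2*t)/2 - 3*cos(2*t)/4.
Then F(pi/6) - F(0) = (-sqrt(3)*pi/8 - 3/8 + sqrt(3)*pi**3/432 + pi**2/48) - (-3/4) = -sqrt(3)*pi/8 + sqrt(3)*pi**3/432 + pi**2/48 + 3/8.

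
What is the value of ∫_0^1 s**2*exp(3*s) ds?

Integrate by parts twice (u = s^2, dv = exp(3*s) ds).
An antiderivative is F(s) = (9*s**2 - 6*s + 2)*exp(3*s)/27.
Then F(1) - F(0) = (5*exp(3)/27) - (2/27) = -2/27 + 5*exp(3)/27.

-2/27 + 5*exp(3)/27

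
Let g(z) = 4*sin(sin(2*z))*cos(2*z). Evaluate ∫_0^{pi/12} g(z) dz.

2 - 2*cos(1/2)

Let u = sin(2*z), so du = 2*cos(2*z) dz. When z = 0, u = 0; when z = pi/12, u = 1/2.
The integral becomes 2·∫ sin(u) du from 0 to 1/2, with antiderivative -2*cos(u).
Back in z: F(z) = -2*cos(sin(2*z)).
Then F(pi/12) - F(0) = (-2*cos(1/2)) - (-2) = 2 - 2*cos(1/2).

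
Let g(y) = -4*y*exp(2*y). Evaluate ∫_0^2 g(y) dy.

Integrate by parts once (u = y, dv = -4*exp(2*y) dy).
An antiderivative is F(y) = (-2*y + 1)*exp(2*y).
Then F(2) - F(0) = (-3*exp(4)) - (1) = -3*exp(4) - 1.

-3*exp(4) - 1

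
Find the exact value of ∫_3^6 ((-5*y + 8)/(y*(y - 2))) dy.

Factor the denominator: y**2 - 2*y = y(y - 2).
Partial fractions: (-5*y + 8)/(y*(y - 2)) = -4/y - 1/(y - 2).
An antiderivative is F(y) = -4*log(y) - log(y - 2).
Then F(6) - F(3) = (-4*log(3) - 6*log(2)) - (-log(81)) = -log(64).

-log(64)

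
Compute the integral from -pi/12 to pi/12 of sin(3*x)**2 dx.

-1/6 + pi/12

Use the identity sin^2(3*x) = (1 - cos(6*x))/2.
An antiderivative is F(x) = x/2 - sin(6*x)/12.
Then F(pi/12) - F(-pi/12) = (-1/12 + pi/24) - (1/12 - pi/24) = -1/6 + pi/12.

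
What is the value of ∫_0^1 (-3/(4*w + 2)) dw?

An antiderivative is F(w) = -3*log(4*w + 2)/4.
Then F(1) - F(0) = (-3*log(6)/4) - (-3*log(2)/4) = -3*log(3)/4.

-3*log(3)/4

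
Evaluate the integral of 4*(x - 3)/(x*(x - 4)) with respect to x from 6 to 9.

-4*log(2) + log(5) + 3*log(3)

Factor the denominator: x**2 - 4*x = x(x - 4).
Partial fractions: 4*(x - 3)/(x*(x - 4)) = 3/x + 1/(x - 4).
An antiderivative is F(x) = 3*log(x) + log(x - 4).
Then F(9) - F(6) = (log(5) + 6*log(3)) - (4*log(2) + 3*log(3)) = -4*log(2) + log(5) + 3*log(3).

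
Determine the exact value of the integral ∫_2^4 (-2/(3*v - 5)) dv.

-2*log(7)/3

An antiderivative is F(v) = -2*log(3*v - 5)/3.
Then F(4) - F(2) = (-2*log(7)/3) - (0) = -2*log(7)/3.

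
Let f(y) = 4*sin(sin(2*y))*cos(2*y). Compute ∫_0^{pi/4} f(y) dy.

Let u = sin(2*y), so du = 2*cos(2*y) dy. When y = 0, u = 0; when y = pi/4, u = 1.
The integral becomes 2·∫ sin(u) du from 0 to 1, with antiderivative -2*cos(u).
Back in y: F(y) = -2*cos(sin(2*y)).
Then F(pi/4) - F(0) = (-2*cos(1)) - (-2) = 2 - 2*cos(1).

2 - 2*cos(1)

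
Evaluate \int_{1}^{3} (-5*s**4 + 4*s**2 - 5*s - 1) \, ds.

-688/3

By the power rule, an antiderivative is F(s) = -s**5 + 4*s**3/3 - 5*s**2/2 - s.
Then F(3) - F(1) = (-465/2) - (-19/6) = -688/3.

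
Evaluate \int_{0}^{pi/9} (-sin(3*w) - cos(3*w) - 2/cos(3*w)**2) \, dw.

-5*sqrt(3)/6 - 1/6

An antiderivative is F(w) = -sin(3*w)/3 + cos(3*w)/3 - 2*tan(3*w)/3.
Then F(pi/9) - F(0) = (1/6 - 5*sqrt(3)/6) - (1/3) = -5*sqrt(3)/6 - 1/6.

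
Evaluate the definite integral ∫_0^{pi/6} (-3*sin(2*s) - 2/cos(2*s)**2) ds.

-sqrt(3) - 3/4

An antiderivative is F(s) = 3*cos(2*s)/2 - tan(2*s).
Then F(pi/6) - F(0) = (3/4 - sqrt(3)) - (3/2) = -sqrt(3) - 3/4.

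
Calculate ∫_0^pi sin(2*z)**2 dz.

Use the identity sin^2(2*z) = (1 - cos(4*z))/2.
An antiderivative is F(z) = z/2 - sin(4*z)/8.
Then F(pi) - F(0) = (pi/2) - (0) = pi/2.

pi/2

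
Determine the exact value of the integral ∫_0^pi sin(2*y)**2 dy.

pi/2

Use the identity sin^2(2*y) = (1 - cos(4*y))/2.
An antiderivative is F(y) = y/2 - sin(4*y)/8.
Then F(pi) - F(0) = (pi/2) - (0) = pi/2.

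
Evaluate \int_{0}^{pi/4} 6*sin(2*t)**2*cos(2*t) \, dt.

1

Let u = sin(2*t), so du = 2*cos(2*t) dt. When t = 0, u = 0; when t = pi/4, u = 1.
The integral becomes 3·∫ u**2 du from 0 to 1, with antiderivative u**3.
Back in t: F(t) = sin(2*t)**3.
Then F(pi/4) - F(0) = (1) - (0) = 1.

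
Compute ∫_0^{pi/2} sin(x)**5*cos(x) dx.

1/6

Let u = sin(x), so du = cos(x) dx. When x = 0, u = 0; when x = pi/2, u = 1.
The integral becomes ∫ u**5 du from 0 to 1, with antiderivative u**6/6.
Back in x: F(x) = sin(x)**6/6.
Then F(pi/2) - F(0) = (1/6) - (0) = 1/6.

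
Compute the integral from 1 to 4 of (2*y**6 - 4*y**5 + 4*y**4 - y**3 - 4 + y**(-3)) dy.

3017253/1120

By the power rule, an antiderivative is F(y) = 2*y**7/7 - 2*y**6/3 + 4*y**5/5 - y**4/4 - 4*y - 1/(2*y**2).
Then F(4) - F(1) = (9037207/3360) - (-1819/420) = 3017253/1120.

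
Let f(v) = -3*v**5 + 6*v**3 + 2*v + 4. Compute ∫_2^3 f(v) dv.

By the power rule, an antiderivative is F(v) = -v**6/2 + 3*v**4/2 + v**2 + 4*v.
Then F(3) - F(2) = (-222) - (4) = -226.

-226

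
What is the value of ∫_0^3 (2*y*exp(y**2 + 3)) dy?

Let u = y**2 + 3, so du = 2*y dy. When y = 0, u = 3; when y = 3, u = 12.
The integral becomes ∫ exp(u) du from 3 to 12, with antiderivative exp(u).
Back in y: F(y) = exp(y**2 + 3).
Then F(3) - F(0) = (exp(12)) - (exp(3)) = -exp(3) + exp(12).

-exp(3) + exp(12)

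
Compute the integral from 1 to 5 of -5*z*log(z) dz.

Integrate by parts once (u = ln z, dv = -5*z dz).
An antiderivative is F(z) = -5*z**2*(2*log(z) - 1)/4.
Then F(5) - F(1) = (125/4 - 125*log(5)/2) - (5/4) = 30 - 125*log(5)/2.

30 - 125*log(5)/2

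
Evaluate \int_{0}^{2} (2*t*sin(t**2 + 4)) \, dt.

cos(4) - cos(8)

Let u = t**2 + 4, so du = 2*t dt. When t = 0, u = 4; when t = 2, u = 8.
The integral becomes ∫ sin(u) du from 4 to 8, with antiderivative -cos(u).
Back in t: F(t) = -cos(t**2 + 4).
Then F(2) - F(0) = (-cos(8)) - (-cos(4)) = cos(4) - cos(8).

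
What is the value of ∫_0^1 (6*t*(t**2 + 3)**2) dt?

37

Let u = t**2 + 3, so du = 2*t dt. When t = 0, u = 3; when t = 1, u = 4.
The integral becomes 3·∫ u**2 du from 3 to 4, with antiderivative u**3.
Back in t: F(t) = (t**2 + 3)**3.
Then F(1) - F(0) = (64) - (27) = 37.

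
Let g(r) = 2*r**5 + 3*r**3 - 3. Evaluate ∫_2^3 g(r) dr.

By the power rule, an antiderivative is F(r) = r**6/3 + 3*r**4/4 - 3*r.
Then F(3) - F(2) = (1179/4) - (82/3) = 3209/12.

3209/12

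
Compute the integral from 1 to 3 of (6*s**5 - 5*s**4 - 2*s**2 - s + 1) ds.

By the power rule, an antiderivative is F(s) = s**6 - s**5 - 2*s**3/3 - s**2/2 + s.
Then F(3) - F(1) = (933/2) - (-1/6) = 1400/3.

1400/3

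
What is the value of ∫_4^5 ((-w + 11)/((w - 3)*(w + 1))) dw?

-3*log(3) - log(2) + 3*log(5)

Factor the denominator: w**2 - 2*w - 3 = (w + 1)(w - 3).
Partial fractions: (-w + 11)/((w - 3)*(w + 1)) = -3/(w + 1) + 2/(w - 3).
An antiderivative is F(w) = 2*log(w - 3) - 3*log(w + 1).
Then F(5) - F(4) = (-log(54)) - (-3*log(5)) = -3*log(3) - log(2) + 3*log(5).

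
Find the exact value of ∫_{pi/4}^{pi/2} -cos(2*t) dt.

1/2

An antiderivative is F(t) = -sin(2*t)/2.
Then F(pi/2) - F(pi/4) = (0) - (-1/2) = 1/2.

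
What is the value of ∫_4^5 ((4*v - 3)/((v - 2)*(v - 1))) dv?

-7*log(2) + 6*log(3)

Factor the denominator: v**2 - 3*v + 2 = (v - 1)(v - 2).
Partial fractions: (4*v - 3)/((v - 2)*(v - 1)) = -1/(v - 1) + 5/(v - 2).
An antiderivative is F(v) = 5*log(v - 2) - log(v - 1).
Then F(5) - F(4) = (-2*log(2) + 5*log(3)) - (log(32/3)) = -7*log(2) + 6*log(3).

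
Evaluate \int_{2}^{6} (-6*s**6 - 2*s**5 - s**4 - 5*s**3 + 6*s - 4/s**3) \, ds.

-81402092/315

By the power rule, an antiderivative is F(s) = -6*s**7/7 - s**6/3 - s**5/5 - 5*s**4/4 + 3*s**2 + 2/s**2.
Then F(6) - F(2) = (-162895501/630) - (-30439/210) = -81402092/315.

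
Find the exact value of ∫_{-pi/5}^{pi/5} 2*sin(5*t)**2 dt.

2*pi/5

Use the identity sin^2(5*t) = (1 - cos(10*t))/2.
An antiderivative is F(t) = t - sin(10*t)/10.
Then F(pi/5) - F(-pi/5) = (pi/5) - (-pi/5) = 2*pi/5.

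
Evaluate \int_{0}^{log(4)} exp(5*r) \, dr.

Let u = exp(r), so du = exp(r) dr. When r = 0, u = 1; when r = log(4), u = 4.
The integral becomes ∫ u**4 du from 1 to 4, with antiderivative u**5/5.
Back in r: F(r) = exp(5*r)/5.
Then F(log(4)) - F(0) = (1024/5) - (1/5) = 1023/5.

1023/5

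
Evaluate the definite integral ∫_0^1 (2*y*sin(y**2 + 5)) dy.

Let u = y**2 + 5, so du = 2*y dy. When y = 0, u = 5; when y = 1, u = 6.
The integral becomes ∫ sin(u) du from 5 to 6, with antiderivative -cos(u).
Back in y: F(y) = -cos(y**2 + 5).
Then F(1) - F(0) = (-cos(6)) - (-cos(5)) = -cos(6) + cos(5).

-cos(6) + cos(5)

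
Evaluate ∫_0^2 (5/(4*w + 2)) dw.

5*log(5)/4

An antiderivative is F(w) = 5*log(4*w + 2)/4.
Then F(2) - F(0) = (5*log(10)/4) - (5*log(2)/4) = 5*log(5)/4.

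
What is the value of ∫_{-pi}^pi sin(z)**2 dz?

pi

Use the identity sin^2(z) = (1 - cos(2*z))/2.
An antiderivative is F(z) = z/2 - sin(2*z)/4.
Then F(pi) - F(-pi) = (pi/2) - (-pi/2) = pi.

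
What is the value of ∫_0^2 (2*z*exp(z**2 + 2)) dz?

Let u = z**2 + 2, so du = 2*z dz. When z = 0, u = 2; when z = 2, u = 6.
The integral becomes ∫ exp(u) du from 2 to 6, with antiderivative exp(u).
Back in z: F(z) = exp(z**2 + 2).
Then F(2) - F(0) = (exp(6)) - (exp(2)) = -exp(2) + exp(6).

-exp(2) + exp(6)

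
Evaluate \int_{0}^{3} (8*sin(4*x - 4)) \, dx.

Let u = 4*x - 4, so du = 4 dx. When x = 0, u = -4; when x = 3, u = 8.
The integral becomes 2·∫ sin(u) du from -4 to 8, with antiderivative -2*cos(u).
Back in x: F(x) = -2*cos(4*x - 4).
Then F(3) - F(0) = (-2*cos(8)) - (-2*cos(4)) = 2*cos(4) - 2*cos(8).

2*cos(4) - 2*cos(8)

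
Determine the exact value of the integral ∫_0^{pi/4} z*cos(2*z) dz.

Integrate by parts once (u = z, dv = cos(2*z) dz).
An antiderivative is F(z) = z*sin(2*z)/2 + cos(2*z)/4.
Then F(pi/4) - F(0) = (pi/8) - (1/4) = -1/4 + pi/8.

-1/4 + pi/8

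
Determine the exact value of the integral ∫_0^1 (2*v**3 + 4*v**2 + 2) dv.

By the power rule, an antiderivative is F(v) = v**4/2 + 4*v**3/3 + 2*v.
Then F(1) - F(0) = (23/6) - (0) = 23/6.

23/6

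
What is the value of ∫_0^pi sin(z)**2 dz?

pi/2

Use the identity sin^2(z) = (1 - cos(2*z))/2.
An antiderivative is F(z) = z/2 - sin(2*z)/4.
Then F(pi) - F(0) = (pi/2) - (0) = pi/2.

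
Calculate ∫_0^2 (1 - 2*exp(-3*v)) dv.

2*exp(-6)/3 + 4/3

An antiderivative is F(v) = v + 2*exp(-3*v)/3.
Then F(2) - F(0) = (2*exp(-6)/3 + 2) - (2/3) = 2*exp(-6)/3 + 4/3.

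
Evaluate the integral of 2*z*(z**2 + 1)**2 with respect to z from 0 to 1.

Let u = z**2 + 1, so du = 2*z dz. When z = 0, u = 1; when z = 1, u = 2.
The integral becomes ∫ u**2 du from 1 to 2, with antiderivative u**3/3.
Back in z: F(z) = (z**2 + 1)**3/3.
Then F(1) - F(0) = (8/3) - (1/3) = 7/3.

7/3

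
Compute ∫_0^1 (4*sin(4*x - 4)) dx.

-1 + cos(4)

Let u = 4*x - 4, so du = 4 dx. When x = 0, u = -4; when x = 1, u = 0.
The integral becomes ∫ sin(u) du from -4 to 0, with antiderivative -cos(u).
Back in x: F(x) = -cos(4*x - 4).
Then F(1) - F(0) = (-1) - (-cos(4)) = -1 + cos(4).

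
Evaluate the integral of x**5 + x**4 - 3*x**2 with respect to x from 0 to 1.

By the power rule, an antiderivative is F(x) = x**6/6 + x**5/5 - x**3.
Then F(1) - F(0) = (-19/30) - (0) = -19/30.

-19/30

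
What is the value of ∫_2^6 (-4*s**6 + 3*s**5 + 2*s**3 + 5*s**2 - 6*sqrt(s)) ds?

By the power rule, an antiderivative is F(s) = -4*s**7/7 + s**6/2 + s**4/2 - 4*s**(3/2) + 5*s**3/3.
Then F(6) - F(2) = (-949392/7 - 24*sqrt(6)) - (-416/21 - 8*sqrt(2)) = -2847760/21 - 24*sqrt(6) + 8*sqrt(2).

-2847760/21 - 24*sqrt(6) + 8*sqrt(2)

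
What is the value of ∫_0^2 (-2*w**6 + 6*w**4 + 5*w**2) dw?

By the power rule, an antiderivative is F(w) = -2*w**7/7 + 6*w**5/5 + 5*w**3/3.
Then F(2) - F(0) = (1592/105) - (0) = 1592/105.

1592/105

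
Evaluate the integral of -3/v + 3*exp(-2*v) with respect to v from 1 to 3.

An antiderivative is F(v) = -3*log(v) - 3*exp(-2*v)/2.
Then F(3) - F(1) = (-3*log(3) - 3*exp(-6)/2) - (-3*exp(-2)/2) = -3*log(3) - 3*exp(-6)/2 + 3*exp(-2)/2.

-3*log(3) - 3*exp(-6)/2 + 3*exp(-2)/2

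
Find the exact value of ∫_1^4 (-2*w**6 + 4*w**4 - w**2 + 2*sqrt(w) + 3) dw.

By the power rule, an antiderivative is F(w) = -2*w**7/7 + 4*w**5/5 + 4*w**(3/2)/3 - w**3/3 + 3*w.
Then F(4) - F(1) = (-405364/105) - (158/35) = -405838/105.

-405838/105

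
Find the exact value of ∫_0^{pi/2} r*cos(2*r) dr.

-1/2

Integrate by parts once (u = r, dv = cos(2*r) dr).
An antiderivative is F(r) = r*sin(2*r)/2 + cos(2*r)/4.
Then F(pi/2) - F(0) = (-1/4) - (1/4) = -1/2.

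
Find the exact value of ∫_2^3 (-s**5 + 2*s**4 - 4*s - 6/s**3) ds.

-737/20

By the power rule, an antiderivative is F(s) = -s**6/6 + 2*s**5/5 - 2*s**2 + 3/s**2.
Then F(3) - F(2) = (-1259/30) - (-307/60) = -737/20.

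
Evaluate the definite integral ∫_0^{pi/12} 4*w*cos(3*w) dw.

Integrate by parts once (u = w, dv = 4*cos(3*w) dw).
An antiderivative is F(w) = 4*w*sin(3*w)/3 + 4*cos(3*w)/9.
Then F(pi/12) - F(0) = (sqrt(2)*(pi + 4)/18) - (4/9) = -4/9 + sqrt(2)*pi/18 + 2*sqrt(2)/9.

-4/9 + sqrt(2)*pi/18 + 2*sqrt(2)/9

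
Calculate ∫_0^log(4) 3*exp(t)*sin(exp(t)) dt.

Let u = exp(t), so du = exp(t) dt. When t = 0, u = 1; when t = log(4), u = 4.
The integral becomes 3·∫ sin(u) du from 1 to 4, with antiderivative -3*cos(u).
Back in t: F(t) = -3*cos(exp(t)).
Then F(log(4)) - F(0) = (-3*cos(4)) - (-3*cos(1)) = 3*cos(1) - 3*cos(4).

3*cos(1) - 3*cos(4)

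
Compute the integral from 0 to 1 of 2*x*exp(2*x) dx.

Integrate by parts once (u = x, dv = 2*exp(2*x) dx).
An antiderivative is F(x) = (2*x - 1)*exp(2*x)/2.
Then F(1) - F(0) = (exp(2)/2) - (-1/2) = 1/2 + exp(2)/2.

1/2 + exp(2)/2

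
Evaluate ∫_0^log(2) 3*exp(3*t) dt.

Let u = exp(t), so du = exp(t) dt. When t = 0, u = 1; when t = log(2), u = 2.
The integral becomes 3·∫ u**2 du from 1 to 2, with antiderivative u**3.
Back in t: F(t) = exp(3*t).
Then F(log(2)) - F(0) = (8) - (1) = 7.

7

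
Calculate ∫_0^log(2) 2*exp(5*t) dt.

62/5

Let u = exp(t), so du = exp(t) dt. When t = 0, u = 1; when t = log(2), u = 2.
The integral becomes 2·∫ u**4 du from 1 to 2, with antiderivative 2*u**5/5.
Back in t: F(t) = 2*exp(5*t)/5.
Then F(log(2)) - F(0) = (64/5) - (2/5) = 62/5.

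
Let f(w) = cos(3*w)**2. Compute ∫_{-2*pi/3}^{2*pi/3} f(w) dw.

2*pi/3

Use the identity cos^2(3*w) = (1 + cos(6*w))/2.
An antiderivative is F(w) = w/2 + sin(6*w)/12.
Then F(2*pi/3) - F(-2*pi/3) = (pi/3) - (-pi/3) = 2*pi/3.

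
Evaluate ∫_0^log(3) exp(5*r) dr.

242/5

Let u = exp(r), so du = exp(r) dr. When r = 0, u = 1; when r = log(3), u = 3.
The integral becomes ∫ u**4 du from 1 to 3, with antiderivative u**5/5.
Back in r: F(r) = exp(5*r)/5.
Then F(log(3)) - F(0) = (243/5) - (1/5) = 242/5.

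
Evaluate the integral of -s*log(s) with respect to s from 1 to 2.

3/4 - log(4)

Integrate by parts once (u = ln s, dv = -s ds).
An antiderivative is F(s) = -s**2*(2*log(s) - 1)/4.
Then F(2) - F(1) = (1 - log(4)) - (1/4) = 3/4 - log(4).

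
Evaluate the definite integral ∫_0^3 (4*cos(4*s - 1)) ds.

Let u = 4*s - 1, so du = 4 ds. When s = 0, u = -1; when s = 3, u = 11.
The integral becomes ∫ cos(u) du from -1 to 11, with antiderivative sin(u).
Back in s: F(s) = sin(4*s - 1).
Then F(3) - F(0) = (sin(11)) - (-sin(1)) = sin(11) + sin(1).

sin(11) + sin(1)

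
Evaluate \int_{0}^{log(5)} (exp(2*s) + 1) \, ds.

An antiderivative is F(s) = exp(2*s)/2 + s.
Then F(log(5)) - F(0) = (log(5) + 25/2) - (1/2) = log(5) + 12.

log(5) + 12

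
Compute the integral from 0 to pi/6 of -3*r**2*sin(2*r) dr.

Integrate by parts twice (u = r^2, dv = -3*sin(2*r) dr).
An antiderivative is F(r) = 3*r**2*cos(2*r)/2 - 3*r*sin(2*r)/2 - 3*cos(2*r)/4.
Then F(pi/6) - F(0) = (-sqrt(3)*pi/8 - 3/8 + pi**2/48) - (-3/4) = -sqrt(3)*pi/8 + pi**2/48 + 3/8.

-sqrt(3)*pi/8 + pi**2/48 + 3/8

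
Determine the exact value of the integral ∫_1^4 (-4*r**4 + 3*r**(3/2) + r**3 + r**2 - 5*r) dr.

-14679/20

By the power rule, an antiderivative is F(r) = 6*r**(5/2)/5 - 4*r**5/5 + r**4/4 + r**3/3 - 5*r**2/2.
Then F(4) - F(1) = (-11032/15) - (-91/60) = -14679/20.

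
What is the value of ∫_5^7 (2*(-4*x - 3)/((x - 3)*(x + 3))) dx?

Factor the denominator: x**2 - 9 = (x + 3)(x - 3).
Partial fractions: 2*(-4*x - 3)/((x - 3)*(x + 3)) = -3/(x + 3) - 5/(x - 3).
An antiderivative is F(x) = -5*log(x - 3) - 3*log(x + 3).
Then F(7) - F(5) = (-13*log(2) - 3*log(5)) - (-14*log(2)) = -3*log(5) + log(2).

-3*log(5) + log(2)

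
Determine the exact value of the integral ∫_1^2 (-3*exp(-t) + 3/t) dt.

An antiderivative is F(t) = 3*log(t) + 3*exp(-t).
Then F(2) - F(1) = (3*exp(-2) + 3*log(2)) - (3*exp(-1)) = -3*exp(-1) + 3*exp(-2) + 3*log(2).

-3*exp(-1) + 3*exp(-2) + 3*log(2)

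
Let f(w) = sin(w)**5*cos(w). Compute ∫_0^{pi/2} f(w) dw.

1/6

Let u = sin(w), so du = cos(w) dw. When w = 0, u = 0; when w = pi/2, u = 1.
The integral becomes ∫ u**5 du from 0 to 1, with antiderivative u**6/6.
Back in w: F(w) = sin(w)**6/6.
Then F(pi/2) - F(0) = (1/6) - (0) = 1/6.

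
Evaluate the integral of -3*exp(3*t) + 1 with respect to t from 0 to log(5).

An antiderivative is F(t) = -exp(3*t) + t.
Then F(log(5)) - F(0) = (-125 + log(5)) - (-1) = -124 + log(5).

-124 + log(5)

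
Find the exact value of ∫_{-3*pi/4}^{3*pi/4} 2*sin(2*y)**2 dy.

3*pi/2

Use the identity sin^2(2*y) = (1 - cos(4*y))/2.
An antiderivative is F(y) = y - sin(4*y)/4.
Then F(3*pi/4) - F(-3*pi/4) = (3*pi/4) - (-3*pi/4) = 3*pi/2.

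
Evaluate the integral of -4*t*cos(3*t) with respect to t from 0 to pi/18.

-2*sqrt(3)/9 - pi/27 + 4/9

Integrate by parts once (u = t, dv = -4*cos(3*t) dt).
An antiderivative is F(t) = -4*t*sin(3*t)/3 - 4*cos(3*t)/9.
Then F(pi/18) - F(0) = (-2*sqrt(3)/9 - pi/27) - (-4/9) = -2*sqrt(3)/9 - pi/27 + 4/9.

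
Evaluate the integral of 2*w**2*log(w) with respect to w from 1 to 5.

Integrate by parts once (u = ln w, dv = 2*w**2 dw).
An antiderivative is F(w) = 2*w**3*(3*log(w) - 1)/9.
Then F(5) - F(1) = (-250/9 + 250*log(5)/3) - (-2/9) = -248/9 + 250*log(5)/3.

-248/9 + 250*log(5)/3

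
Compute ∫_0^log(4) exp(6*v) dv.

1365/2

Let u = exp(v), so du = exp(v) dv. When v = 0, u = 1; when v = log(4), u = 4.
The integral becomes ∫ u**5 du from 1 to 4, with antiderivative u**6/6.
Back in v: F(v) = exp(6*v)/6.
Then F(log(4)) - F(0) = (2048/3) - (1/6) = 1365/2.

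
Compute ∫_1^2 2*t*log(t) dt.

Integrate by parts once (u = ln t, dv = 2*t dt).
An antiderivative is F(t) = t**2*(2*log(t) - 1)/2.
Then F(2) - F(1) = (-2 + log(16)) - (-1/2) = -3/2 + log(16).

-3/2 + log(16)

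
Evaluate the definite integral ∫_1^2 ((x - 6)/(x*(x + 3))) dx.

Factor the denominator: x**2 + 3*x = (x + 3)x.
Partial fractions: (x - 6)/(x*(x + 3)) = 3/(x + 3) - 2/x.
An antiderivative is F(x) = -2*log(x) + 3*log(x + 3).
Then F(2) - F(1) = (-2*log(2) + 3*log(5)) - (log(64)) = -8*log(2) + 3*log(5).

-8*log(2) + 3*log(5)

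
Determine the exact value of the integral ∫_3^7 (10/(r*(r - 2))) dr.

Factor the denominator: r**2 - 2*r = r(r - 2).
Partial fractions: 10/(r*(r - 2)) = -5/r + 5/(r - 2).
An antiderivative is F(r) = -5*log(r) + 5*log(r - 2).
Then F(7) - F(3) = (-5*log(7) + 5*log(5)) - (-5*log(3)) = -5*log(7) + 5*log(3) + 5*log(5).

-5*log(7) + 5*log(3) + 5*log(5)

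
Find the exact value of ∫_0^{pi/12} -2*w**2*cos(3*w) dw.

sqrt(2)*(-8*pi - pi**2 + 32)/432

Integrate by parts twice (u = w^2, dv = -2*cos(3*w) dw).
An antiderivative is F(w) = -2*w**2*sin(3*w)/3 - 4*w*cos(3*w)/9 + 4*sin(3*w)/27.
Then F(pi/12) - F(0) = (sqrt(2)*(-8*pi - pi**2 + 32)/432) - (0) = sqrt(2)*(-8*pi - pi**2 + 32)/432.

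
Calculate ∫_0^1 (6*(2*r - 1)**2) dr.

2

Let u = 2*r - 1, so du = 2 dr. When r = 0, u = -1; when r = 1, u = 1.
The integral becomes 3·∫ u**2 du from -1 to 1, with antiderivative u**3.
Back in r: F(r) = (2*r - 1)**3.
Then F(1) - F(0) = (1) - (-1) = 2.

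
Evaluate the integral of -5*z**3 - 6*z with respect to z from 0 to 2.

-32

By the power rule, an antiderivative is F(z) = -5*z**4/4 - 3*z**2.
Then F(2) - F(0) = (-32) - (0) = -32.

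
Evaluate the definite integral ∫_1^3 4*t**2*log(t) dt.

-104/9 + 36*log(3)

Integrate by parts once (u = ln t, dv = 4*t**2 dt).
An antiderivative is F(t) = 4*t**3*(3*log(t) - 1)/9.
Then F(3) - F(1) = (-12 + 36*log(3)) - (-4/9) = -104/9 + 36*log(3).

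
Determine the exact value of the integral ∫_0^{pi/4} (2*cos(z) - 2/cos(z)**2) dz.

An antiderivative is F(z) = 2*sin(z) - 2*tan(z).
Then F(pi/4) - F(0) = (-2 + sqrt(2)) - (0) = -2 + sqrt(2).

-2 + sqrt(2)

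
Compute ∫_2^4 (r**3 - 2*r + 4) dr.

56

By the power rule, an antiderivative is F(r) = r**4/4 - r**2 + 4*r.
Then F(4) - F(2) = (64) - (8) = 56.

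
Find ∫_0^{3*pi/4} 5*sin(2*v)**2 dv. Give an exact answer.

Use the identity sin^2(2*v) = (1 - cos(4*v))/2.
An antiderivative is F(v) = 5*v/2 - 5*sin(4*v)/8.
Then F(3*pi/4) - F(0) = (15*pi/8) - (0) = 15*pi/8.

15*pi/8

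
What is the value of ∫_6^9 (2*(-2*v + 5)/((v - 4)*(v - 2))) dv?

Factor the denominator: v**2 - 6*v + 8 = (v - 2)(v - 4).
Partial fractions: 2*(-2*v + 5)/((v - 4)*(v - 2)) = -1/(v - 2) - 3/(v - 4).
An antiderivative is F(v) = -3*log(v - 4) - log(v - 2).
Then F(9) - F(6) = (-3*log(5) - log(7)) - (-log(32)) = -3*log(5) - log(7) + 5*log(2).

-3*log(5) - log(7) + 5*log(2)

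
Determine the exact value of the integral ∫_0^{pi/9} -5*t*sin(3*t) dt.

-5*sqrt(3)/18 + 5*pi/54

Integrate by parts once (u = t, dv = -5*sin(3*t) dt).
An antiderivative is F(t) = 5*t*cos(3*t)/3 - 5*sin(3*t)/9.
Then F(pi/9) - F(0) = (-5*sqrt(3)/18 + 5*pi/54) - (0) = -5*sqrt(3)/18 + 5*pi/54.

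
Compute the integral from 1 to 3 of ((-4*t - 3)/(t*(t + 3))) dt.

Factor the denominator: t**2 + 3*t = (t + 3)t.
Partial fractions: (-4*t - 3)/(t*(t + 3)) = -3/(t + 3) - 1/t.
An antiderivative is F(t) = -log(t) - 3*log(t + 3).
Then F(3) - F(1) = (-4*log(3) - 3*log(2)) - (-log(64)) = log(8/81).

log(8/81)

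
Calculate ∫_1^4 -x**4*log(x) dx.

Integrate by parts once (u = ln x, dv = -x**4 dx).
An antiderivative is F(x) = -x**5*(5*log(x) - 1)/25.
Then F(4) - F(1) = (1024/25 - 2048*log(2)/5) - (1/25) = 1023/25 - 2048*log(2)/5.

1023/25 - 2048*log(2)/5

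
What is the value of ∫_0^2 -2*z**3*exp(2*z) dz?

Integrate by parts 3 times (u = z^3, dv = -2*exp(2*z) dz).
An antiderivative is F(z) = (-4*z**3 + 6*z**2 - 6*z + 3)*exp(2*z)/4.
Then F(2) - F(0) = (-17*exp(4)/4) - (3/4) = -17*exp(4)/4 - 3/4.

-17*exp(4)/4 - 3/4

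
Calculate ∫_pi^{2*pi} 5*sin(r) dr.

-10

An antiderivative is F(r) = -5*cos(r).
Then F(2*pi) - F(pi) = (-5) - (5) = -10.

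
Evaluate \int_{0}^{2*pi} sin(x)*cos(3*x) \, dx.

Use the identity sin(x)cos(3*x) = [sin(4*x) + sin(-2*x)]/2.
An antiderivative is F(x) = cos(2*x)/4 - cos(4*x)/8.
Then F(2*pi) - F(0) = (1/8) - (1/8) = 0.

0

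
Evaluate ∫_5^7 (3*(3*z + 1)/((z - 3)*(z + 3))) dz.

Factor the denominator: z**2 - 9 = (z + 3)(z - 3).
Partial fractions: 3*(3*z + 1)/((z - 3)*(z + 3)) = 4/(z + 3) + 5/(z - 3).
An antiderivative is F(z) = 5*log(z - 3) + 4*log(z + 3).
Then F(7) - F(5) = (4*log(5) + 14*log(2)) - (17*log(2)) = -3*log(2) + 4*log(5).

-3*log(2) + 4*log(5)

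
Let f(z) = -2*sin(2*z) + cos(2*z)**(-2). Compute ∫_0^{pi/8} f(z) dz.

An antiderivative is F(z) = cos(2*z) + tan(2*z)/2.
Then F(pi/8) - F(0) = (1/2 + sqrt(2)/2) - (1) = -1/2 + sqrt(2)/2.

-1/2 + sqrt(2)/2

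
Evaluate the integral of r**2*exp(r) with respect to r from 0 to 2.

Integrate by parts twice (u = r^2, dv = exp(r) dr).
An antiderivative is F(r) = (r**2 - 2*r + 2)*exp(r).
Then F(2) - F(0) = (2*exp(2)) - (2) = -2 + 2*exp(2).

-2 + 2*exp(2)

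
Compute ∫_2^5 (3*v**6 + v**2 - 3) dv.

234201/7

By the power rule, an antiderivative is F(v) = 3*v**7/7 + v**3/3 - 3*v.
Then F(5) - F(2) = (703685/21) - (1082/21) = 234201/7.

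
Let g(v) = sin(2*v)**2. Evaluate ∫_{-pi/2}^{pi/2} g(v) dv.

Use the identity sin^2(2*v) = (1 - cos(4*v))/2.
An antiderivative is F(v) = v/2 - sin(4*v)/8.
Then F(pi/2) - F(-pi/2) = (pi/4) - (-pi/4) = pi/2.

pi/2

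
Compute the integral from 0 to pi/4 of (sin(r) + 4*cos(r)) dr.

1 + 3*sqrt(2)/2

An antiderivative is F(r) = 4*sin(r) - cos(r).
Then F(pi/4) - F(0) = (3*sqrt(2)/2) - (-1) = 1 + 3*sqrt(2)/2.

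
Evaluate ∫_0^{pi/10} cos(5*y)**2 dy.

Use the identity cos^2(5*y) = (1 + cos(10*y))/2.
An antiderivative is F(y) = y/2 + sin(10*y)/20.
Then F(pi/10) - F(0) = (pi/20) - (0) = pi/20.

pi/20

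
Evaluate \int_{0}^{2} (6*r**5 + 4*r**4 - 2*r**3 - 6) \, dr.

By the power rule, an antiderivative is F(r) = r**6 + 4*r**5/5 - r**4/2 - 6*r.
Then F(2) - F(0) = (348/5) - (0) = 348/5.

348/5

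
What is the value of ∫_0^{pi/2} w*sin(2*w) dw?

pi/4

Integrate by parts once (u = w, dv = sin(2*w) dw).
An antiderivative is F(w) = -w*cos(2*w)/2 + sin(2*w)/4.
Then F(pi/2) - F(0) = (pi/4) - (0) = pi/4.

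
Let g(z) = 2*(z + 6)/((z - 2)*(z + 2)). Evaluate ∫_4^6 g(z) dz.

log(9)

Factor the denominator: z**2 - 4 = (z + 2)(z - 2).
Partial fractions: 2*(z + 6)/((z - 2)*(z + 2)) = -2/(z + 2) + 4/(z - 2).
An antiderivative is F(z) = 4*log(z - 2) - 2*log(z + 2).
Then F(6) - F(4) = (log(4)) - (log(4/9)) = log(9).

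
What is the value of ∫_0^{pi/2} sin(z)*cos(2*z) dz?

-1/3

Use the identity sin(z)cos(2*z) = [sin(3*z) + sin(-z)]/2.
An antiderivative is F(z) = cos(z)/2 - cos(3*z)/6.
Then F(pi/2) - F(0) = (0) - (1/3) = -1/3.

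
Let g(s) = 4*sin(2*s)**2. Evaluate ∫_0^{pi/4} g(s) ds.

Use the identity sin^2(2*s) = (1 - cos(4*s))/2.
An antiderivative is F(s) = 2*s - sin(4*s)/2.
Then F(pi/4) - F(0) = (pi/2) - (0) = pi/2.

pi/2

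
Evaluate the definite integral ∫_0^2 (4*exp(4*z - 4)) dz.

Let u = 4*z - 4, so du = 4 dz. When z = 0, u = -4; when z = 2, u = 4.
The integral becomes ∫ exp(u) du from -4 to 4, with antiderivative exp(u).
Back in z: F(z) = exp(4*z - 4).
Then F(2) - F(0) = (exp(4)) - (exp(-4)) = 2*sinh(4).

2*sinh(4)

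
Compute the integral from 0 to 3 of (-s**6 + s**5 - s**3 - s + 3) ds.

By the power rule, an antiderivative is F(s) = -s**7/7 + s**6/6 - s**4/4 - s**2/2 + 3*s.
Then F(3) - F(0) = (-5787/28) - (0) = -5787/28.

-5787/28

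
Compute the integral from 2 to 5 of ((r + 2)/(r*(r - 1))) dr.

Factor the denominator: r**2 - r = r(r - 1).
Partial fractions: (r + 2)/(r*(r - 1)) = -2/r + 3/(r - 1).
An antiderivative is F(r) = -2*log(r) + 3*log(r - 1).
Then F(5) - F(2) = (log(64/25)) - (-log(4)) = -2*log(5) + 8*log(2).

-2*log(5) + 8*log(2)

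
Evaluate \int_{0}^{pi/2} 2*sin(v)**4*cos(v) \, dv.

2/5

Let u = sin(v), so du = cos(v) dv. When v = 0, u = 0; when v = pi/2, u = 1.
The integral becomes 2·∫ u**4 du from 0 to 1, with antiderivative 2*u**5/5.
Back in v: F(v) = 2*sin(v)**5/5.
Then F(pi/2) - F(0) = (2/5) - (0) = 2/5.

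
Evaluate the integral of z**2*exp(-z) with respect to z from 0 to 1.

2 - 5*exp(-1)

Integrate by parts twice (u = z^2, dv = exp(-z) dz).
An antiderivative is F(z) = (-z**2 - 2*z - 2)*exp(-z).
Then F(1) - F(0) = (-5*exp(-1)) - (-2) = 2 - 5*exp(-1).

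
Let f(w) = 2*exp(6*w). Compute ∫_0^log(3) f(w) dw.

Let u = exp(w), so du = exp(w) dw. When w = 0, u = 1; when w = log(3), u = 3.
The integral becomes 2·∫ u**5 du from 1 to 3, with antiderivative u**6/3.
Back in w: F(w) = exp(6*w)/3.
Then F(log(3)) - F(0) = (243) - (1/3) = 728/3.

728/3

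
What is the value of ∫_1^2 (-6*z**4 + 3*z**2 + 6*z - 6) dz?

-136/5

By the power rule, an antiderivative is F(z) = -6*z**5/5 + z**3 + 3*z**2 - 6*z.
Then F(2) - F(1) = (-152/5) - (-16/5) = -136/5.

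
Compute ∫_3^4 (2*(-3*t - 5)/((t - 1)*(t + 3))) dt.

-2*log(7) - 2*log(3) + 6*log(2)

Factor the denominator: t**2 + 2*t - 3 = (t + 3)(t - 1).
Partial fractions: 2*(-3*t - 5)/((t - 1)*(t + 3)) = -2/(t + 3) - 4/(t - 1).
An antiderivative is F(t) = -4*log(t - 1) - 2*log(t + 3).
Then F(4) - F(3) = (-4*log(3) - 2*log(7)) - (-6*log(2) - 2*log(3)) = -2*log(7) - 2*log(3) + 6*log(2).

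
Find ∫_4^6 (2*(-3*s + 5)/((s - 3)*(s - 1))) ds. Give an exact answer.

-2*log(5) - 2*log(3)

Factor the denominator: s**2 - 4*s + 3 = (s - 1)(s - 3).
Partial fractions: 2*(-3*s + 5)/((s - 3)*(s - 1)) = -2/(s - 1) - 4/(s - 3).
An antiderivative is F(s) = -4*log(s - 3) - 2*log(s - 1).
Then F(6) - F(4) = (-4*log(3) - 2*log(5)) - (-log(9)) = -2*log(5) - 2*log(3).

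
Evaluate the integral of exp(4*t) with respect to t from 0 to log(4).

Let u = exp(t), so du = exp(t) dt. When t = 0, u = 1; when t = log(4), u = 4.
The integral becomes ∫ u**3 du from 1 to 4, with antiderivative u**4/4.
Back in t: F(t) = exp(4*t)/4.
Then F(log(4)) - F(0) = (64) - (1/4) = 255/4.

255/4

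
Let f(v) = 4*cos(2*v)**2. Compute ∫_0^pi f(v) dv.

2*pi

Use the identity cos^2(2*v) = (1 + cos(4*v))/2.
An antiderivative is F(v) = 2*v + sin(4*v)/2.
Then F(pi) - F(0) = (2*pi) - (0) = 2*pi.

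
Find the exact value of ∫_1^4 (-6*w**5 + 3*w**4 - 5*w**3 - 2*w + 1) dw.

-76239/20

By the power rule, an antiderivative is F(w) = -w**6 + 3*w**5/5 - 5*w**4/4 - w**2 + w.
Then F(4) - F(1) = (-19068/5) - (-33/20) = -76239/20.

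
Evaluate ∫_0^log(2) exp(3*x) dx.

7/3

Let u = exp(x), so du = exp(x) dx. When x = 0, u = 1; when x = log(2), u = 2.
The integral becomes ∫ u**2 du from 1 to 2, with antiderivative u**3/3.
Back in x: F(x) = exp(3*x)/3.
Then F(log(2)) - F(0) = (8/3) - (1/3) = 7/3.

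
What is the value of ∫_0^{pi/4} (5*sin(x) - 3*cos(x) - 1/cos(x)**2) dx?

4 - 4*sqrt(2)

An antiderivative is F(x) = -3*sin(x) - 5*cos(x) - tan(x).
Then F(pi/4) - F(0) = (-4*sqrt(2) - 1) - (-5) = 4 - 4*sqrt(2).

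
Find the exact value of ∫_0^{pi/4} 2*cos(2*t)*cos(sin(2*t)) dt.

Let u = sin(2*t), so du = 2*cos(2*t) dt. When t = 0, u = 0; when t = pi/4, u = 1.
The integral becomes ∫ cos(u) du from 0 to 1, with antiderivative sin(u).
Back in t: F(t) = sin(sin(2*t)).
Then F(pi/4) - F(0) = (sin(1)) - (0) = sin(1).

sin(1)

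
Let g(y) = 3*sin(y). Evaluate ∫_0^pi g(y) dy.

An antiderivative is F(y) = -3*cos(y).
Then F(pi) - F(0) = (3) - (-3) = 6.

6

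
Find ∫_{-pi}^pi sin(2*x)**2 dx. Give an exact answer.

Use the identity sin^2(2*x) = (1 - cos(4*x))/2.
An antiderivative is F(x) = x/2 - sin(4*x)/8.
Then F(pi) - F(-pi) = (pi/2) - (-pi/2) = pi.

pi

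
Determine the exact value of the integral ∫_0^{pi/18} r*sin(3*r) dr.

Integrate by parts once (u = r, dv = sin(3*r) dr).
An antiderivative is F(r) = -r*cos(3*r)/3 + sin(3*r)/9.
Then F(pi/18) - F(0) = (-sqrt(3)*pi/108 + 1/18) - (0) = -sqrt(3)*pi/108 + 1/18.

-sqrt(3)*pi/108 + 1/18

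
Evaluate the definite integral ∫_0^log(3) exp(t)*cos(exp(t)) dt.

-sin(1) + sin(3)

Let u = exp(t), so du = exp(t) dt. When t = 0, u = 1; when t = log(3), u = 3.
The integral becomes ∫ cos(u) du from 1 to 3, with antiderivative sin(u).
Back in t: F(t) = sin(exp(t)).
Then F(log(3)) - F(0) = (sin(3)) - (sin(1)) = -sin(1) + sin(3).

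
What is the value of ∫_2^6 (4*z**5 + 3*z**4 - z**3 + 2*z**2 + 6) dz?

177752/5

By the power rule, an antiderivative is F(z) = 2*z**6/3 + 3*z**5/5 - z**4/4 + 2*z**3/3 + 6*z.
Then F(6) - F(2) = (178128/5) - (376/5) = 177752/5.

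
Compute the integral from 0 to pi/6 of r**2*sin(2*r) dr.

-1/8 - pi**2/144 + sqrt(3)*pi/24

Integrate by parts twice (u = r^2, dv = sin(2*r) dr).
An antiderivative is F(r) = -r**2*cos(2*r)/2 + r*sin(2*r)/2 + cos(2*r)/4.
Then F(pi/6) - F(0) = (-pi**2/144 + 1/8 + sqrt(3)*pi/24) - (1/4) = -1/8 - pi**2/144 + sqrt(3)*pi/24.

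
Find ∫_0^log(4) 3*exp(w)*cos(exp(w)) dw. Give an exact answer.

Let u = exp(w), so du = exp(w) dw. When w = 0, u = 1; when w = log(4), u = 4.
The integral becomes 3·∫ cos(u) du from 1 to 4, with antiderivative 3*sin(u).
Back in w: F(w) = 3*sin(exp(w)).
Then F(log(4)) - F(0) = (3*sin(4)) - (3*sin(1)) = -3*sin(1) + 3*sin(4).

-3*sin(1) + 3*sin(4)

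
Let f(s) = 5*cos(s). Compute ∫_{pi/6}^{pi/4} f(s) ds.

An antiderivative is F(s) = 5*sin(s).
Then F(pi/4) - F(pi/6) = (5*sqrt(2)/2) - (5/2) = -5/2 + 5*sqrt(2)/2.

-5/2 + 5*sqrt(2)/2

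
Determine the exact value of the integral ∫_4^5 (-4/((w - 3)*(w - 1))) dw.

log(4/9)

Factor the denominator: w**2 - 4*w + 3 = (w - 1)(w - 3).
Partial fractions: -4/((w - 3)*(w - 1)) = 2/(w - 1) - 2/(w - 3).
An antiderivative is F(w) = -2*log(w - 3) + 2*log(w - 1).
Then F(5) - F(4) = (log(4)) - (log(9)) = log(4/9).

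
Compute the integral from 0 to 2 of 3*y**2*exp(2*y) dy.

-3/4 + 15*exp(4)/4

Integrate by parts twice (u = y^2, dv = 3*exp(2*y) dy).
An antiderivative is F(y) = (6*y**2 - 6*y + 3)*exp(2*y)/4.
Then F(2) - F(0) = (15*exp(4)/4) - (3/4) = -3/4 + 15*exp(4)/4.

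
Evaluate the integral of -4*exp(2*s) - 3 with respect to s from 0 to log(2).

-6 - 3*log(2)

An antiderivative is F(s) = -2*exp(2*s) - 3*s.
Then F(log(2)) - F(0) = (-8 - log(8)) - (-2) = -6 - 3*log(2).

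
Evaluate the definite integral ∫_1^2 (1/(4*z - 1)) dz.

-log(3)/4 + log(7)/4

An antiderivative is F(z) = log(4*z - 1)/4.
Then F(2) - F(1) = (log(7)/4) - (log(3)/4) = -log(3)/4 + log(7)/4.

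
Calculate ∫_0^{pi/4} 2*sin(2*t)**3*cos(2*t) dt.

Let u = sin(2*t), so du = 2*cos(2*t) dt. When t = 0, u = 0; when t = pi/4, u = 1.
The integral becomes ∫ u**3 du from 0 to 1, with antiderivative u**4/4.
Back in t: F(t) = sin(2*t)**4/4.
Then F(pi/4) - F(0) = (1/4) - (0) = 1/4.

1/4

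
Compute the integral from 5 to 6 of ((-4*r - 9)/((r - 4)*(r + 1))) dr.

-6*log(2) - log(3) + log(7)

Factor the denominator: r**2 - 3*r - 4 = (r + 1)(r - 4).
Partial fractions: (-4*r - 9)/((r - 4)*(r + 1)) = 1/(r + 1) - 5/(r - 4).
An antiderivative is F(r) = -5*log(r - 4) + log(r + 1).
Then F(6) - F(5) = (log(7/32)) - (log(6)) = -6*log(2) - log(3) + log(7).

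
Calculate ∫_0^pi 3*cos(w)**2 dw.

3*pi/2

Use the identity cos^2(w) = (1 + cos(2*w))/2.
An antiderivative is F(w) = 3*w/2 + 3*sin(2*w)/4.
Then F(pi) - F(0) = (3*pi/2) - (0) = 3*pi/2.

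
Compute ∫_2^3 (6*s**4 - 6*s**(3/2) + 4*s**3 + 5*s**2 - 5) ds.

-108*sqrt(3)/5 + 48*sqrt(2)/5 + 5173/15

By the power rule, an antiderivative is F(s) = -12*s**(5/2)/5 + 6*s**5/5 + s**4 + 5*s**3/3 - 5*s.
Then F(3) - F(2) = (2013/5 - 108*sqrt(3)/5) - (866/15 - 48*sqrt(2)/5) = -108*sqrt(3)/5 + 48*sqrt(2)/5 + 5173/15.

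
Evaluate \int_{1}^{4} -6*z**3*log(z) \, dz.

Integrate by parts once (u = ln z, dv = -6*z**3 dz).
An antiderivative is F(z) = -3*z**4*(4*log(z) - 1)/8.
Then F(4) - F(1) = (96 - 768*log(2)) - (3/8) = 765/8 - 768*log(2).

765/8 - 768*log(2)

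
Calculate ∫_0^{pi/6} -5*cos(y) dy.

An antiderivative is F(y) = -5*sin(y).
Then F(pi/6) - F(0) = (-5/2) - (0) = -5/2.

-5/2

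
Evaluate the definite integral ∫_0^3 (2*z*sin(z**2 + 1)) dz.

Let u = z**2 + 1, so du = 2*z dz. When z = 0, u = 1; when z = 3, u = 10.
The integral becomes ∫ sin(u) du from 1 to 10, with antiderivative -cos(u).
Back in z: F(z) = -cos(z**2 + 1).
Then F(3) - F(0) = (-cos(10)) - (-cos(1)) = cos(1) - cos(10).

cos(1) - cos(10)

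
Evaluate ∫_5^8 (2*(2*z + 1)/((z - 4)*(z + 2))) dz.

-log(7) + log(5) + 7*log(2)

Factor the denominator: z**2 - 2*z - 8 = (z + 2)(z - 4).
Partial fractions: 2*(2*z + 1)/((z - 4)*(z + 2)) = 1/(z + 2) + 3/(z - 4).
An antiderivative is F(z) = 3*log(z - 4) + log(z + 2).
Then F(8) - F(5) = (log(5) + 7*log(2)) - (log(7)) = -log(7) + log(5) + 7*log(2).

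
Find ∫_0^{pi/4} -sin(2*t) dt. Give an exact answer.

-1/2

An antiderivative is F(t) = cos(2*t)/2.
Then F(pi/4) - F(0) = (0) - (1/2) = -1/2.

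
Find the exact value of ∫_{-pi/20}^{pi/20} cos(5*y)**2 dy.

1/10 + pi/20

Use the identity cos^2(5*y) = (1 + cos(10*y))/2.
An antiderivative is F(y) = y/2 + sin(10*y)/20.
Then F(pi/20) - F(-pi/20) = (1/20 + pi/40) - (-pi/40 - 1/20) = 1/10 + pi/20.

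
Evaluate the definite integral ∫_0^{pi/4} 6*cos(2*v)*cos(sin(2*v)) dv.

3*sin(1)

Let u = sin(2*v), so du = 2*cos(2*v) dv. When v = 0, u = 0; when v = pi/4, u = 1.
The integral becomes 3·∫ cos(u) du from 0 to 1, with antiderivative 3*sin(u).
Back in v: F(v) = 3*sin(sin(2*v)).
Then F(pi/4) - F(0) = (3*sin(1)) - (0) = 3*sin(1).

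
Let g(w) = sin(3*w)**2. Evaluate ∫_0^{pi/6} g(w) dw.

Use the identity sin^2(3*w) = (1 - cos(6*w))/2.
An antiderivative is F(w) = w/2 - sin(6*w)/12.
Then F(pi/6) - F(0) = (pi/12) - (0) = pi/12.

pi/12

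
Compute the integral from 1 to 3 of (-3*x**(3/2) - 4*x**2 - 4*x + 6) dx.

-562/15 - 54*sqrt(3)/5

By the power rule, an antiderivative is F(x) = -6*x**(5/2)/5 - 4*x**3/3 - 2*x**2 + 6*x.
Then F(3) - F(1) = (-36 - 54*sqrt(3)/5) - (22/15) = -562/15 - 54*sqrt(3)/5.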